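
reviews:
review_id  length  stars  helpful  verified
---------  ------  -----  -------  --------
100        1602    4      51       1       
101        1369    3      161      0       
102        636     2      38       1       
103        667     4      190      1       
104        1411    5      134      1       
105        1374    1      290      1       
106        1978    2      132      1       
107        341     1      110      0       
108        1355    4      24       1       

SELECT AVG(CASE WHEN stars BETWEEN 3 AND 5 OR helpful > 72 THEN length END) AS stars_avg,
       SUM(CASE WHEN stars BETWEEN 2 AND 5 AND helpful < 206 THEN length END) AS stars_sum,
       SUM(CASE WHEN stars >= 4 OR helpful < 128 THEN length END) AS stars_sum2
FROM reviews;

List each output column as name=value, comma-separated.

[stars_avg: stars BETWEEN 3 AND 5 OR helpful > 72]
review_id=100: ✓ → 1602
review_id=101: ✓ → 1369
review_id=102: ✗
review_id=103: ✓ → 667
review_id=104: ✓ → 1411
review_id=105: ✓ → 1374
review_id=106: ✓ → 1978
review_id=107: ✓ → 341
review_id=108: ✓ → 1355
stars_avg = (1602 + 1369 + 667 + 1411 + 1374 + 1978 + 341 + 1355) / 8 = 1262.125
—
[stars_sum: stars BETWEEN 2 AND 5 AND helpful < 206]
review_id=100: ✓ → 1602
review_id=101: ✓ → 1369
review_id=102: ✓ → 636
review_id=103: ✓ → 667
review_id=104: ✓ → 1411
review_id=105: ✗
review_id=106: ✓ → 1978
review_id=107: ✗
review_id=108: ✓ → 1355
stars_sum = 1602 + 1369 + 636 + 667 + 1411 + 1978 + 1355 = 9018
—
[stars_sum2: stars >= 4 OR helpful < 128]
review_id=100: ✓ → 1602
review_id=101: ✗
review_id=102: ✓ → 636
review_id=103: ✓ → 667
review_id=104: ✓ → 1411
review_id=105: ✗
review_id=106: ✗
review_id=107: ✓ → 341
review_id=108: ✓ → 1355
stars_sum2 = 1602 + 636 + 667 + 1411 + 341 + 1355 = 6012

stars_avg=1262.125, stars_sum=9018, stars_sum2=6012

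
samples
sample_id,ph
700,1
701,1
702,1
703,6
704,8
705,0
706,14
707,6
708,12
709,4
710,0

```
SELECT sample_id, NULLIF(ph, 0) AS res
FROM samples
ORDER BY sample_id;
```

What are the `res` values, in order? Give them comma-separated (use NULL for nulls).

1, 1, 1, 6, 8, NULL, 14, 6, 12, 4, NULL

sample_id=700: ph=1 vs 0: differ → 1
sample_id=701: ph=1 vs 0: differ → 1
sample_id=702: ph=1 vs 0: differ → 1
sample_id=703: ph=6 vs 0: differ → 6
sample_id=704: ph=8 vs 0: differ → 8
sample_id=705: ph=0 vs 0: equal → NULL
sample_id=706: ph=14 vs 0: differ → 14
sample_id=707: ph=6 vs 0: differ → 6
sample_id=708: ph=12 vs 0: differ → 12
sample_id=709: ph=4 vs 0: differ → 4
sample_id=710: ph=0 vs 0: equal → NULL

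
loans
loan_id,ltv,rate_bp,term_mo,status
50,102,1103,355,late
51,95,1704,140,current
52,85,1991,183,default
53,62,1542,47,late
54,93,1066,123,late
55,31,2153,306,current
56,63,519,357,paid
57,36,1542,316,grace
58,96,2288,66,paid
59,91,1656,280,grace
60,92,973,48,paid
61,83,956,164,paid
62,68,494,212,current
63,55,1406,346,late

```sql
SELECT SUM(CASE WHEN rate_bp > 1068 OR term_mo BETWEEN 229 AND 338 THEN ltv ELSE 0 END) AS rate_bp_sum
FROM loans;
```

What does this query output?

loan_id=50: ✓ → 102
loan_id=51: ✓ → 95
loan_id=52: ✓ → 85
loan_id=53: ✓ → 62
loan_id=54: ✗
loan_id=55: ✓ → 31
loan_id=56: ✗
loan_id=57: ✓ → 36
loan_id=58: ✓ → 96
loan_id=59: ✓ → 91
loan_id=60: ✗
loan_id=61: ✗
loan_id=62: ✗
loan_id=63: ✓ → 55
rate_bp_sum = 102 + 95 + 85 + 62 + 31 + 36 + 96 + 91 + 55 = 653

653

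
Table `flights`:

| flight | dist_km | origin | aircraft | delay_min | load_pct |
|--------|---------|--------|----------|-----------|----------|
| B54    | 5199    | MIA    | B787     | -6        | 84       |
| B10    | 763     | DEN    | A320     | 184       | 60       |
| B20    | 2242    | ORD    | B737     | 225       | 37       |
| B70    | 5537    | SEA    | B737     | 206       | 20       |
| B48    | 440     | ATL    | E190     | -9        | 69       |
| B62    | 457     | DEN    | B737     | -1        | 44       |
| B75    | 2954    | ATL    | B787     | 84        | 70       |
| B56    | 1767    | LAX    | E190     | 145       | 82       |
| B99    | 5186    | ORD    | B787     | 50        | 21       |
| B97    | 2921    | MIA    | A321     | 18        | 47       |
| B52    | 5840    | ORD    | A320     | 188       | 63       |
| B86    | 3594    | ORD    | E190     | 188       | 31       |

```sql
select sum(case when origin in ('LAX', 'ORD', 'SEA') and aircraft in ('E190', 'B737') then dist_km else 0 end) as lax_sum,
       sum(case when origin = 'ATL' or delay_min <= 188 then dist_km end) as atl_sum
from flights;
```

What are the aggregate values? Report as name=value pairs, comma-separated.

lax_sum=13140, atl_sum=29121

[lax_sum: origin in ('LAX', 'ORD', 'SEA') and aircraft in ('E190', 'B737')]
flight=B54: ✗
flight=B10: ✗
flight=B20: ✓ → 2242
flight=B70: ✓ → 5537
flight=B48: ✗
flight=B62: ✗
flight=B75: ✗
flight=B56: ✓ → 1767
flight=B99: ✗
flight=B97: ✗
flight=B52: ✗
flight=B86: ✓ → 3594
lax_sum = 2242 + 5537 + 1767 + 3594 = 13140
—
[atl_sum: origin = 'ATL' or delay_min <= 188]
flight=B54: ✓ → 5199
flight=B10: ✓ → 763
flight=B20: ✗
flight=B70: ✗
flight=B48: ✓ → 440
flight=B62: ✓ → 457
flight=B75: ✓ → 2954
flight=B56: ✓ → 1767
flight=B99: ✓ → 5186
flight=B97: ✓ → 2921
flight=B52: ✓ → 5840
flight=B86: ✓ → 3594
atl_sum = 5199 + 763 + 440 + 457 + 2954 + 1767 + 5186 + 2921 + 5840 + 3594 = 29121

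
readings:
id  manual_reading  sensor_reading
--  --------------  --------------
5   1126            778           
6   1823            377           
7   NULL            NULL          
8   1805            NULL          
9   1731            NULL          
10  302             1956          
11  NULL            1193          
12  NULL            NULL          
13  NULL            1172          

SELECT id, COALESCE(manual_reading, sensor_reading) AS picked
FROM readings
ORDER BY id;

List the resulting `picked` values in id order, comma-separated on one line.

1126, 1823, NULL, 1805, 1731, 302, 1193, NULL, 1172

id=5: manual_reading=1126 → 1126
id=6: manual_reading=1823 → 1823
id=7: manual_reading=NULL, sensor_reading=NULL (all NULL) → NULL
id=8: manual_reading=1805 → 1805
id=9: manual_reading=1731 → 1731
id=10: manual_reading=302 → 302
id=11: manual_reading=NULL, sensor_reading=1193 → 1193
id=12: manual_reading=NULL, sensor_reading=NULL (all NULL) → NULL
id=13: manual_reading=NULL, sensor_reading=1172 → 1172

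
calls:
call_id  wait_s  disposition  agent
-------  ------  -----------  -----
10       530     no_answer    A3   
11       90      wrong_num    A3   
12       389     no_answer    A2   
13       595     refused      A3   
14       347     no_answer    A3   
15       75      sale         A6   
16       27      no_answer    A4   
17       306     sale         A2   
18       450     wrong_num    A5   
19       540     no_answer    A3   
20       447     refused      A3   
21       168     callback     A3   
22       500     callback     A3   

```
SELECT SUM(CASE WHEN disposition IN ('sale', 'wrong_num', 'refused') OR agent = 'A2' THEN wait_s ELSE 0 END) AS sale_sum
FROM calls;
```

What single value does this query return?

2352

call_id=10: ✗
call_id=11: ✓ → 90
call_id=12: ✓ → 389
call_id=13: ✓ → 595
call_id=14: ✗
call_id=15: ✓ → 75
call_id=16: ✗
call_id=17: ✓ → 306
call_id=18: ✓ → 450
call_id=19: ✗
call_id=20: ✓ → 447
call_id=21: ✗
call_id=22: ✗
sale_sum = 90 + 389 + 595 + 75 + 306 + 450 + 447 = 2352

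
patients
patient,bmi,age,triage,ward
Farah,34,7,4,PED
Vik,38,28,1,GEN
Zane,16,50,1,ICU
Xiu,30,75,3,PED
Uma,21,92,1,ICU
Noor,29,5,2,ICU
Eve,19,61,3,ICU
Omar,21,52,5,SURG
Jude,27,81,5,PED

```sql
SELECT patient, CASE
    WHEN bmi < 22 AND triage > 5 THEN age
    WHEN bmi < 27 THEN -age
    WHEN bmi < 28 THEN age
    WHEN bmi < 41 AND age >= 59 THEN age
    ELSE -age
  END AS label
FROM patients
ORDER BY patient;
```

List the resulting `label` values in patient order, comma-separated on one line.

-61, -7, 81, -5, -52, -92, -28, 75, -50

patient=Eve: bmi < 27 → -61
patient=Farah: ELSE → -7
patient=Jude: bmi < 28 → 81
patient=Noor: ELSE → -5
patient=Omar: bmi < 27 → -52
patient=Uma: bmi < 27 → -92
patient=Vik: ELSE → -28
patient=Xiu: bmi < 41 AND age >= 59 → 75
patient=Zane: bmi < 27 → -50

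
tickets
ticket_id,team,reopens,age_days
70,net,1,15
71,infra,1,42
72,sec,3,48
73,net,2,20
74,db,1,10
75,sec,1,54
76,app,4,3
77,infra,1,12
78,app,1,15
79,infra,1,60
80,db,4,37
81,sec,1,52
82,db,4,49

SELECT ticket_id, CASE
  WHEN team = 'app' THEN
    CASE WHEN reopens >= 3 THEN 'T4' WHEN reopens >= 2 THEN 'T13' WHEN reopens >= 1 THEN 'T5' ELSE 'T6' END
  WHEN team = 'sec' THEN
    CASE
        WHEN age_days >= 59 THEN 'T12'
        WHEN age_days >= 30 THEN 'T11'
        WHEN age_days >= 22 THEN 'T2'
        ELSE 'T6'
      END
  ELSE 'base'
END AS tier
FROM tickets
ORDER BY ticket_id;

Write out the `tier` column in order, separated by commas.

ticket_id=70: team='net' → outer ELSE → base
ticket_id=71: team='infra' → outer ELSE → base
ticket_id=72: team='sec' → inner[age_days >= 30] → T11
ticket_id=73: team='net' → outer ELSE → base
ticket_id=74: team='db' → outer ELSE → base
ticket_id=75: team='sec' → inner[age_days >= 30] → T11
ticket_id=76: team='app' → inner[reopens >= 3] → T4
ticket_id=77: team='infra' → outer ELSE → base
ticket_id=78: team='app' → inner[reopens >= 1] → T5
ticket_id=79: team='infra' → outer ELSE → base
ticket_id=80: team='db' → outer ELSE → base
ticket_id=81: team='sec' → inner[age_days >= 30] → T11
ticket_id=82: team='db' → outer ELSE → base

base, base, T11, base, base, T11, T4, base, T5, base, base, T11, base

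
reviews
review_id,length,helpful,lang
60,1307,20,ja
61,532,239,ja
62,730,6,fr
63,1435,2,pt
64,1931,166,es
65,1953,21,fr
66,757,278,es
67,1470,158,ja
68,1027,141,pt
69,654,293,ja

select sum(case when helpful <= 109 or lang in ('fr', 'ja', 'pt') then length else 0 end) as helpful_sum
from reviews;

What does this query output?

review_id=60: ✓ → 1307
review_id=61: ✓ → 532
review_id=62: ✓ → 730
review_id=63: ✓ → 1435
review_id=64: ✗
review_id=65: ✓ → 1953
review_id=66: ✗
review_id=67: ✓ → 1470
review_id=68: ✓ → 1027
review_id=69: ✓ → 654
helpful_sum = 1307 + 532 + 730 + 1435 + 1953 + 1470 + 1027 + 654 = 9108

9108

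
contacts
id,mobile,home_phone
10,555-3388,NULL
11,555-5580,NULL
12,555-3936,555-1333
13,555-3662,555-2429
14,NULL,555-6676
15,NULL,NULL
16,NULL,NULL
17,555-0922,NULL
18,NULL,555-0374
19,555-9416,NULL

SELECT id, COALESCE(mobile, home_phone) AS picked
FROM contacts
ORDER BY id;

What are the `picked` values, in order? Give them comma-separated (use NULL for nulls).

id=10: mobile=555-3388 → 555-3388
id=11: mobile=555-5580 → 555-5580
id=12: mobile=555-3936 → 555-3936
id=13: mobile=555-3662 → 555-3662
id=14: mobile=NULL, home_phone=555-6676 → 555-6676
id=15: mobile=NULL, home_phone=NULL (all NULL) → NULL
id=16: mobile=NULL, home_phone=NULL (all NULL) → NULL
id=17: mobile=555-0922 → 555-0922
id=18: mobile=NULL, home_phone=555-0374 → 555-0374
id=19: mobile=555-9416 → 555-9416

555-3388, 555-5580, 555-3936, 555-3662, 555-6676, NULL, NULL, 555-0922, 555-0374, 555-9416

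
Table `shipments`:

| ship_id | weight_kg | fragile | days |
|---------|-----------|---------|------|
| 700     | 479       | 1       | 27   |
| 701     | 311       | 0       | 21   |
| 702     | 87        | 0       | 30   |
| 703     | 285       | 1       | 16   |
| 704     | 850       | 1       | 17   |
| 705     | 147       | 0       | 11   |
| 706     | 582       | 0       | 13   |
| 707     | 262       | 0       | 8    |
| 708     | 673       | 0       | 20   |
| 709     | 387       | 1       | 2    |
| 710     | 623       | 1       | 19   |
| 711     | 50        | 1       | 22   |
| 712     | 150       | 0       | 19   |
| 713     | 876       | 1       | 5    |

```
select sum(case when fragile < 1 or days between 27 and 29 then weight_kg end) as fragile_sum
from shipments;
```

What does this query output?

ship_id=700: ✓ → 479
ship_id=701: ✓ → 311
ship_id=702: ✓ → 87
ship_id=703: ✗
ship_id=704: ✗
ship_id=705: ✓ → 147
ship_id=706: ✓ → 582
ship_id=707: ✓ → 262
ship_id=708: ✓ → 673
ship_id=709: ✗
ship_id=710: ✗
ship_id=711: ✗
ship_id=712: ✓ → 150
ship_id=713: ✗
fragile_sum = 479 + 311 + 87 + 147 + 582 + 262 + 673 + 150 = 2691

2691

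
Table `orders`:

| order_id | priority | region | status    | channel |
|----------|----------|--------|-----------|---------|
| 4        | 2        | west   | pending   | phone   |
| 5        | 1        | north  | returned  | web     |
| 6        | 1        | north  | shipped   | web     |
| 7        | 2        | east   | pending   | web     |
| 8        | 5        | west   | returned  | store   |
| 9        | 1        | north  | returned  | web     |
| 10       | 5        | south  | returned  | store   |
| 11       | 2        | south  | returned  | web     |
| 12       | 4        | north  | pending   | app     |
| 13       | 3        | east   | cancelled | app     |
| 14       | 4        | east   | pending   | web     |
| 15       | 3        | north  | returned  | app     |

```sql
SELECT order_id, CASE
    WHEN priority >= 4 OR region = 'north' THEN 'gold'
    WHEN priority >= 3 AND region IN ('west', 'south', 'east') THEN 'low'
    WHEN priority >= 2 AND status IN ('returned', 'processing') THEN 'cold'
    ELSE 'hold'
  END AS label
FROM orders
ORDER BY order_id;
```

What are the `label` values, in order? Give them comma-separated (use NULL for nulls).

hold, gold, gold, hold, gold, gold, gold, cold, gold, low, gold, gold

order_id=4: ELSE → hold
order_id=5: priority >= 4 OR region = 'north' → gold
order_id=6: priority >= 4 OR region = 'north' → gold
order_id=7: ELSE → hold
order_id=8: priority >= 4 OR region = 'north' → gold
order_id=9: priority >= 4 OR region = 'north' → gold
order_id=10: priority >= 4 OR region = 'north' → gold
order_id=11: priority >= 2 AND status IN ('returned', 'processing') → cold
order_id=12: priority >= 4 OR region = 'north' → gold
order_id=13: priority >= 3 AND region IN ('west', 'south', 'east') → low
order_id=14: priority >= 4 OR region = 'north' → gold
order_id=15: priority >= 4 OR region = 'north' → gold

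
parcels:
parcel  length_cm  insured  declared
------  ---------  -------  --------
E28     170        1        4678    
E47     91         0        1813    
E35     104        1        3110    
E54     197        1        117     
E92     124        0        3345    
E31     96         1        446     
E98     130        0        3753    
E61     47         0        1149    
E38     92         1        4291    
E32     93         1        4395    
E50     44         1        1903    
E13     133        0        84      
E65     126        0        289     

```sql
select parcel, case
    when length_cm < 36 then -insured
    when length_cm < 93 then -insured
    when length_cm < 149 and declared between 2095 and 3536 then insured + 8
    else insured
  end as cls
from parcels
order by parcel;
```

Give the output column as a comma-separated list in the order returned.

parcel=E13: ELSE → 0
parcel=E28: ELSE → 1
parcel=E31: ELSE → 1
parcel=E32: ELSE → 1
parcel=E35: length_cm < 149 and declared between 2095 and 3536 → 9
parcel=E38: length_cm < 93 → -1
parcel=E47: length_cm < 93 → 0
parcel=E50: length_cm < 93 → -1
parcel=E54: ELSE → 1
parcel=E61: length_cm < 93 → 0
parcel=E65: ELSE → 0
parcel=E92: length_cm < 149 and declared between 2095 and 3536 → 8
parcel=E98: ELSE → 0

0, 1, 1, 1, 9, -1, 0, -1, 1, 0, 0, 8, 0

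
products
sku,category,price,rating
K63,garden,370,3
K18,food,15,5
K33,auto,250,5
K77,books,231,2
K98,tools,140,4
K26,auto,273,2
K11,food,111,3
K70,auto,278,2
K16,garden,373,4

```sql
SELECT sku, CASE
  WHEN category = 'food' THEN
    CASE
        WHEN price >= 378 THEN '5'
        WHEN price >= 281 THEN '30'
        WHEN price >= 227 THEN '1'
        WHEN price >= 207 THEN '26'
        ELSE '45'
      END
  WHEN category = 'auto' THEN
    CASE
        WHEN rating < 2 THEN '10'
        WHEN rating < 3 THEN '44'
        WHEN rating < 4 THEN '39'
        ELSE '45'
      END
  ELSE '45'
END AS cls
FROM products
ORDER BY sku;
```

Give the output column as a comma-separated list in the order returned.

45, 45, 45, 44, 45, 45, 44, 45, 45

sku=K11: category='food' → inner[ELSE] → 45
sku=K16: category='garden' → outer ELSE → 45
sku=K18: category='food' → inner[ELSE] → 45
sku=K26: category='auto' → inner[rating < 3] → 44
sku=K33: category='auto' → inner[ELSE] → 45
sku=K63: category='garden' → outer ELSE → 45
sku=K70: category='auto' → inner[rating < 3] → 44
sku=K77: category='books' → outer ELSE → 45
sku=K98: category='tools' → outer ELSE → 45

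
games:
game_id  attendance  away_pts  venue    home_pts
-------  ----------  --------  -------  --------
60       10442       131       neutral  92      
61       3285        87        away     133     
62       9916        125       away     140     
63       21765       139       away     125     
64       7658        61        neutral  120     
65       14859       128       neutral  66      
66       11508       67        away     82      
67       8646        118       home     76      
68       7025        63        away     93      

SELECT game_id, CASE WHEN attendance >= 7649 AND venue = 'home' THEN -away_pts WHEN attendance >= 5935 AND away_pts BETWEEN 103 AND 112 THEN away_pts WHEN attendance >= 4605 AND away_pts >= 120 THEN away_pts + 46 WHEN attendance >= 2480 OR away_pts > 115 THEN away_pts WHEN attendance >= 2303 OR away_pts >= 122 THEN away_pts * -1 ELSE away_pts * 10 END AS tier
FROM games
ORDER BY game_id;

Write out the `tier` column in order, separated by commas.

177, 87, 171, 185, 61, 174, 67, -118, 63

game_id=60: attendance >= 4605 AND away_pts >= 120 → 177
game_id=61: attendance >= 2480 OR away_pts > 115 → 87
game_id=62: attendance >= 4605 AND away_pts >= 120 → 171
game_id=63: attendance >= 4605 AND away_pts >= 120 → 185
game_id=64: attendance >= 2480 OR away_pts > 115 → 61
game_id=65: attendance >= 4605 AND away_pts >= 120 → 174
game_id=66: attendance >= 2480 OR away_pts > 115 → 67
game_id=67: attendance >= 7649 AND venue = 'home' → -118
game_id=68: attendance >= 2480 OR away_pts > 115 → 63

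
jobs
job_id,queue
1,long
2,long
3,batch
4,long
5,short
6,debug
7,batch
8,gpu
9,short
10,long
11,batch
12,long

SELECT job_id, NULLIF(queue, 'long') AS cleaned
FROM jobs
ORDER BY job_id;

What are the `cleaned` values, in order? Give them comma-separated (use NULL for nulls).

job_id=1: queue=long vs long: equal → NULL
job_id=2: queue=long vs long: equal → NULL
job_id=3: queue=batch vs long: differ → batch
job_id=4: queue=long vs long: equal → NULL
job_id=5: queue=short vs long: differ → short
job_id=6: queue=debug vs long: differ → debug
job_id=7: queue=batch vs long: differ → batch
job_id=8: queue=gpu vs long: differ → gpu
job_id=9: queue=short vs long: differ → short
job_id=10: queue=long vs long: equal → NULL
job_id=11: queue=batch vs long: differ → batch
job_id=12: queue=long vs long: equal → NULL

NULL, NULL, batch, NULL, short, debug, batch, gpu, short, NULL, batch, NULL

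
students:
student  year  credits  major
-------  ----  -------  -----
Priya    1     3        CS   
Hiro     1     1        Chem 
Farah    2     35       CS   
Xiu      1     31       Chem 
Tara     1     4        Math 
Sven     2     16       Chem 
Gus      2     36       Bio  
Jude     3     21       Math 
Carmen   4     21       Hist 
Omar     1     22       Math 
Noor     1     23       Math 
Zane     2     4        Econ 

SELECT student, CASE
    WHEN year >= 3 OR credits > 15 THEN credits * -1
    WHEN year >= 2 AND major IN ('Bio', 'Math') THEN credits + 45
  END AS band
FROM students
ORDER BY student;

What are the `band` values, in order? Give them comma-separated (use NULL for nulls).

student=Carmen: year >= 3 OR credits > 15 → -21
student=Farah: year >= 3 OR credits > 15 → -35
student=Gus: year >= 3 OR credits > 15 → -36
student=Hiro: (no match → NULL) → NULL
student=Jude: year >= 3 OR credits > 15 → -21
student=Noor: year >= 3 OR credits > 15 → -23
student=Omar: year >= 3 OR credits > 15 → -22
student=Priya: (no match → NULL) → NULL
student=Sven: year >= 3 OR credits > 15 → -16
student=Tara: (no match → NULL) → NULL
student=Xiu: year >= 3 OR credits > 15 → -31
student=Zane: (no match → NULL) → NULL

-21, -35, -36, NULL, -21, -23, -22, NULL, -16, NULL, -31, NULL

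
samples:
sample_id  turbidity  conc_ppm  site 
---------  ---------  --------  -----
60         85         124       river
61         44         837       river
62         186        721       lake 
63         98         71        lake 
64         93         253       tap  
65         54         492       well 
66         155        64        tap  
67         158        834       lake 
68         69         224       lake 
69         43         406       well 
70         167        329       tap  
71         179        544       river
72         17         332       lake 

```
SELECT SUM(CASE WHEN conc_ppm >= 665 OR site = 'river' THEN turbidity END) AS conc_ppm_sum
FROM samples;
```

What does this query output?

sample_id=60: ✓ → 85
sample_id=61: ✓ → 44
sample_id=62: ✓ → 186
sample_id=63: ✗
sample_id=64: ✗
sample_id=65: ✗
sample_id=66: ✗
sample_id=67: ✓ → 158
sample_id=68: ✗
sample_id=69: ✗
sample_id=70: ✗
sample_id=71: ✓ → 179
sample_id=72: ✗
conc_ppm_sum = 85 + 44 + 186 + 158 + 179 = 652

652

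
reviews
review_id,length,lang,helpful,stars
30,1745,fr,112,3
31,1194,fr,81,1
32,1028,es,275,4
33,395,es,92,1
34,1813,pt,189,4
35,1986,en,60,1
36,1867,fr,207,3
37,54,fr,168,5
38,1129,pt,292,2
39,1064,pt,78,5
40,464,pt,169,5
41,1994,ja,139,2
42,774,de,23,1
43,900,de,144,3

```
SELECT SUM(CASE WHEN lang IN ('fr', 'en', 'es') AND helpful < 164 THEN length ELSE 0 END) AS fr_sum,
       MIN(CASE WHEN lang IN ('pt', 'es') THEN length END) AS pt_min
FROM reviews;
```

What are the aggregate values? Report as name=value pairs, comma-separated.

[fr_sum: lang IN ('fr', 'en', 'es') AND helpful < 164]
review_id=30: ✓ → 1745
review_id=31: ✓ → 1194
review_id=32: ✗
review_id=33: ✓ → 395
review_id=34: ✗
review_id=35: ✓ → 1986
review_id=36: ✗
review_id=37: ✗
review_id=38: ✗
review_id=39: ✗
review_id=40: ✗
review_id=41: ✗
review_id=42: ✗
review_id=43: ✗
fr_sum = 1745 + 1194 + 395 + 1986 = 5320
—
[pt_min: lang IN ('pt', 'es')]
review_id=30: ✗
review_id=31: ✗
review_id=32: ✓ → 1028
review_id=33: ✓ → 395
review_id=34: ✓ → 1813
review_id=35: ✗
review_id=36: ✗
review_id=37: ✗
review_id=38: ✓ → 1129
review_id=39: ✓ → 1064
review_id=40: ✓ → 464
review_id=41: ✗
review_id=42: ✗
review_id=43: ✗
pt_min = MIN(1028, 395, 1813, 1129, 1064, 464) = 395

fr_sum=5320, pt_min=395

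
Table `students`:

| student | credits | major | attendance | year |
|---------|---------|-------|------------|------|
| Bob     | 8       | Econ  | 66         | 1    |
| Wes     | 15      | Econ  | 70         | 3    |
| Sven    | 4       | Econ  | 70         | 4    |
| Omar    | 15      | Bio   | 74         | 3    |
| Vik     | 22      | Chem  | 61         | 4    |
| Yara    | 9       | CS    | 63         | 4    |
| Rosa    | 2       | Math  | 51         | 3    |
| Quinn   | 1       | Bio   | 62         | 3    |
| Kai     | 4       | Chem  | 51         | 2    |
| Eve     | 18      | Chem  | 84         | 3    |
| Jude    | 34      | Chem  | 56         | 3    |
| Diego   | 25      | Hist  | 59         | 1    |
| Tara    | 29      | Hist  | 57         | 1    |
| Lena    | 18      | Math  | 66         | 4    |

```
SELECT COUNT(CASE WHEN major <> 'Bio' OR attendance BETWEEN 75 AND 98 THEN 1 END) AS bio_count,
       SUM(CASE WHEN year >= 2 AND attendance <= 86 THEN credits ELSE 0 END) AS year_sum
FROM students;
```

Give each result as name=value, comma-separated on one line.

bio_count=12, year_sum=142

[bio_count: major <> 'Bio' OR attendance BETWEEN 75 AND 98]
student=Bob: ✓ → 1
student=Wes: ✓ → 1
student=Sven: ✓ → 1
student=Omar: ✗
student=Vik: ✓ → 1
student=Yara: ✓ → 1
student=Rosa: ✓ → 1
student=Quinn: ✗
student=Kai: ✓ → 1
student=Eve: ✓ → 1
student=Jude: ✓ → 1
student=Diego: ✓ → 1
student=Tara: ✓ → 1
student=Lena: ✓ → 1
bio_count = COUNT(1, 1, 1, 1, 1, 1, 1, 1, 1, 1, 1, 1) = 12
—
[year_sum: year >= 2 AND attendance <= 86]
student=Bob: ✗
student=Wes: ✓ → 15
student=Sven: ✓ → 4
student=Omar: ✓ → 15
student=Vik: ✓ → 22
student=Yara: ✓ → 9
student=Rosa: ✓ → 2
student=Quinn: ✓ → 1
student=Kai: ✓ → 4
student=Eve: ✓ → 18
student=Jude: ✓ → 34
student=Diego: ✗
student=Tara: ✗
student=Lena: ✓ → 18
year_sum = 15 + 4 + 15 + 22 + 9 + 2 + 1 + 4 + 18 + 34 + 18 = 142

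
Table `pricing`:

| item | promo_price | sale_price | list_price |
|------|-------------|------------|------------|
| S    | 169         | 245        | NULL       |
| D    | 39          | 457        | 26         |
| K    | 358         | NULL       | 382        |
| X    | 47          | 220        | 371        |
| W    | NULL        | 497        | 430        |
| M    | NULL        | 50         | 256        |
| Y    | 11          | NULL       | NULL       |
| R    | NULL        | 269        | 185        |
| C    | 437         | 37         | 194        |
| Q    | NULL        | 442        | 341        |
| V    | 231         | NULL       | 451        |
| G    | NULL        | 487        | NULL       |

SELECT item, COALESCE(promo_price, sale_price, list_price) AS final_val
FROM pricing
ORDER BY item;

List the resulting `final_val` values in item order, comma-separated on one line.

437, 39, 487, 358, 50, 442, 269, 169, 231, 497, 47, 11

item=C: promo_price=437 → 437
item=D: promo_price=39 → 39
item=G: promo_price=NULL, sale_price=487 → 487
item=K: promo_price=358 → 358
item=M: promo_price=NULL, sale_price=50 → 50
item=Q: promo_price=NULL, sale_price=442 → 442
item=R: promo_price=NULL, sale_price=269 → 269
item=S: promo_price=169 → 169
item=V: promo_price=231 → 231
item=W: promo_price=NULL, sale_price=497 → 497
item=X: promo_price=47 → 47
item=Y: promo_price=11 → 11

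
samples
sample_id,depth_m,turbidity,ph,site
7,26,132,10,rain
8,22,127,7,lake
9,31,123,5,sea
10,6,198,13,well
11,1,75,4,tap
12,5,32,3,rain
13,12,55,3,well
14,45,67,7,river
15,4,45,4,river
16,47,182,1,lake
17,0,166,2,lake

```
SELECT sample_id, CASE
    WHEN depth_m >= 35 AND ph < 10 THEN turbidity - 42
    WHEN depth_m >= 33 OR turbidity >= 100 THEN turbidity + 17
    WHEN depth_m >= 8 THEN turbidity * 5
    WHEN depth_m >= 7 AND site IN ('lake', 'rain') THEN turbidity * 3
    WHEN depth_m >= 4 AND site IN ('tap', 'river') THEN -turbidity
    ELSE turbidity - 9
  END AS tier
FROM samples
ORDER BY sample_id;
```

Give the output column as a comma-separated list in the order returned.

sample_id=7: depth_m >= 33 OR turbidity >= 100 → 149
sample_id=8: depth_m >= 33 OR turbidity >= 100 → 144
sample_id=9: depth_m >= 33 OR turbidity >= 100 → 140
sample_id=10: depth_m >= 33 OR turbidity >= 100 → 215
sample_id=11: ELSE → 66
sample_id=12: ELSE → 23
sample_id=13: depth_m >= 8 → 275
sample_id=14: depth_m >= 35 AND ph < 10 → 25
sample_id=15: depth_m >= 4 AND site IN ('tap', 'river') → -45
sample_id=16: depth_m >= 35 AND ph < 10 → 140
sample_id=17: depth_m >= 33 OR turbidity >= 100 → 183

149, 144, 140, 215, 66, 23, 275, 25, -45, 140, 183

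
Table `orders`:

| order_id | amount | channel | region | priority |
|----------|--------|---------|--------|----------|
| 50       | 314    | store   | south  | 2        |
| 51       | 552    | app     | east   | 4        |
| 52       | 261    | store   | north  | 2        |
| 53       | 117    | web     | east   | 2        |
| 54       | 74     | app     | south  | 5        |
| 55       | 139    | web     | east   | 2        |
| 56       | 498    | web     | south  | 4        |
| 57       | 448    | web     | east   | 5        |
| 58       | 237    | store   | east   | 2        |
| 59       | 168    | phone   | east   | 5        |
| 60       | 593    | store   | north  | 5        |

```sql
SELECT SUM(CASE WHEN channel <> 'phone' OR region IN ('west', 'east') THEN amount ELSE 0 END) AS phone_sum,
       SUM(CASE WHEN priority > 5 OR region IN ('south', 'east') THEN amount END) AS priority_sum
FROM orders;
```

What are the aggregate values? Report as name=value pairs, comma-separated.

[phone_sum: channel <> 'phone' OR region IN ('west', 'east')]
order_id=50: ✓ → 314
order_id=51: ✓ → 552
order_id=52: ✓ → 261
order_id=53: ✓ → 117
order_id=54: ✓ → 74
order_id=55: ✓ → 139
order_id=56: ✓ → 498
order_id=57: ✓ → 448
order_id=58: ✓ → 237
order_id=59: ✓ → 168
order_id=60: ✓ → 593
phone_sum = 314 + 552 + 261 + 117 + 74 + 139 + 498 + 448 + 237 + 168 + 593 = 3401
—
[priority_sum: priority > 5 OR region IN ('south', 'east')]
order_id=50: ✓ → 314
order_id=51: ✓ → 552
order_id=52: ✗
order_id=53: ✓ → 117
order_id=54: ✓ → 74
order_id=55: ✓ → 139
order_id=56: ✓ → 498
order_id=57: ✓ → 448
order_id=58: ✓ → 237
order_id=59: ✓ → 168
order_id=60: ✗
priority_sum = 314 + 552 + 117 + 74 + 139 + 498 + 448 + 237 + 168 = 2547

phone_sum=3401, priority_sum=2547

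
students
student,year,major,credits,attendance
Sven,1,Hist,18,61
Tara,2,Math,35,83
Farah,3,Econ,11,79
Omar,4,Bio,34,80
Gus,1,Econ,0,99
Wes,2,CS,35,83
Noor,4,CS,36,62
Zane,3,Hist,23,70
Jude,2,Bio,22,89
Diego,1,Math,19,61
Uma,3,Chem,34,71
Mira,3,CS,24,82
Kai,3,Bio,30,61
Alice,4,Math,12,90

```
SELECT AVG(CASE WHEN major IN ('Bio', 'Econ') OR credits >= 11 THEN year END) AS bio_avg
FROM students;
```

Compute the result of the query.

2.5714285714

student=Sven: ✓ → 1
student=Tara: ✓ → 2
student=Farah: ✓ → 3
student=Omar: ✓ → 4
student=Gus: ✓ → 1
student=Wes: ✓ → 2
student=Noor: ✓ → 4
student=Zane: ✓ → 3
student=Jude: ✓ → 2
student=Diego: ✓ → 1
student=Uma: ✓ → 3
student=Mira: ✓ → 3
student=Kai: ✓ → 3
student=Alice: ✓ → 4
bio_avg = (1 + 2 + 3 + 4 + 1 + 2 + 4 + 3 + 2 + 1 + 3 + 3 + 3 + 4) / 14 = 2.5714285714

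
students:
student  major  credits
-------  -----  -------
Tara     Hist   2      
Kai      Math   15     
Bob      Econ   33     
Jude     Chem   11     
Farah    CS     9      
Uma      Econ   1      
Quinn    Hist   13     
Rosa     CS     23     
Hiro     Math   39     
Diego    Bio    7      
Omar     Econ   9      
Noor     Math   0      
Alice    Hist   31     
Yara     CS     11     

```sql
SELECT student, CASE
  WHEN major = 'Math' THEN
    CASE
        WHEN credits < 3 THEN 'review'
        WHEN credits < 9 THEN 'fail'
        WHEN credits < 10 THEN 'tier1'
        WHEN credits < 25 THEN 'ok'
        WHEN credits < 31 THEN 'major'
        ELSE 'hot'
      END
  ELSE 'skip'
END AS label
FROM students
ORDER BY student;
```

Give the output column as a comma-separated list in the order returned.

skip, skip, skip, skip, hot, skip, ok, review, skip, skip, skip, skip, skip, skip

student=Alice: major='Hist' → outer ELSE → skip
student=Bob: major='Econ' → outer ELSE → skip
student=Diego: major='Bio' → outer ELSE → skip
student=Farah: major='CS' → outer ELSE → skip
student=Hiro: major='Math' → inner[ELSE] → hot
student=Jude: major='Chem' → outer ELSE → skip
student=Kai: major='Math' → inner[credits < 25] → ok
student=Noor: major='Math' → inner[credits < 3] → review
student=Omar: major='Econ' → outer ELSE → skip
student=Quinn: major='Hist' → outer ELSE → skip
student=Rosa: major='CS' → outer ELSE → skip
student=Tara: major='Hist' → outer ELSE → skip
student=Uma: major='Econ' → outer ELSE → skip
student=Yara: major='CS' → outer ELSE → skip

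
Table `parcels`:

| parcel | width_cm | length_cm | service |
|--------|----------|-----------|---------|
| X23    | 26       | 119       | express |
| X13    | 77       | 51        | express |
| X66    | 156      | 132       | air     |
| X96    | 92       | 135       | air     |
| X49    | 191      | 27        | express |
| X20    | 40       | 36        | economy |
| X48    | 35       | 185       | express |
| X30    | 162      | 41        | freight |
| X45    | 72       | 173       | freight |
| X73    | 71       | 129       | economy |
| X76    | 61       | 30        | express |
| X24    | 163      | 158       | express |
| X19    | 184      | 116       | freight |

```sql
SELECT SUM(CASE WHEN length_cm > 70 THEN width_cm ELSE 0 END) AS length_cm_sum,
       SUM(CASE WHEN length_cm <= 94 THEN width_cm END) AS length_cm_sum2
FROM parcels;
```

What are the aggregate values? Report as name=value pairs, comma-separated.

length_cm_sum=799, length_cm_sum2=531

[length_cm_sum: length_cm > 70]
parcel=X23: ✓ → 26
parcel=X13: ✗
parcel=X66: ✓ → 156
parcel=X96: ✓ → 92
parcel=X49: ✗
parcel=X20: ✗
parcel=X48: ✓ → 35
parcel=X30: ✗
parcel=X45: ✓ → 72
parcel=X73: ✓ → 71
parcel=X76: ✗
parcel=X24: ✓ → 163
parcel=X19: ✓ → 184
length_cm_sum = 26 + 156 + 92 + 35 + 72 + 71 + 163 + 184 = 799
—
[length_cm_sum2: length_cm <= 94]
parcel=X23: ✗
parcel=X13: ✓ → 77
parcel=X66: ✗
parcel=X96: ✗
parcel=X49: ✓ → 191
parcel=X20: ✓ → 40
parcel=X48: ✗
parcel=X30: ✓ → 162
parcel=X45: ✗
parcel=X73: ✗
parcel=X76: ✓ → 61
parcel=X24: ✗
parcel=X19: ✗
length_cm_sum2 = 77 + 191 + 40 + 162 + 61 = 531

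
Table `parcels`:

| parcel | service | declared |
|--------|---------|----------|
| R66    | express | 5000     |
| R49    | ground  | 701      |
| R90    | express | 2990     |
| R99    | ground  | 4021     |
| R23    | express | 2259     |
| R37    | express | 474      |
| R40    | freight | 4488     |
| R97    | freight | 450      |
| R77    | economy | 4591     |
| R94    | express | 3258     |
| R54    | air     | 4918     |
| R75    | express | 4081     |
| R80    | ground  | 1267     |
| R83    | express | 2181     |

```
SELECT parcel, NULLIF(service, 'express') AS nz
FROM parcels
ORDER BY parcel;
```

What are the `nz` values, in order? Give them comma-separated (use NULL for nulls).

parcel=R23: service=express vs express: equal → NULL
parcel=R37: service=express vs express: equal → NULL
parcel=R40: service=freight vs express: differ → freight
parcel=R49: service=ground vs express: differ → ground
parcel=R54: service=air vs express: differ → air
parcel=R66: service=express vs express: equal → NULL
parcel=R75: service=express vs express: equal → NULL
parcel=R77: service=economy vs express: differ → economy
parcel=R80: service=ground vs express: differ → ground
parcel=R83: service=express vs express: equal → NULL
parcel=R90: service=express vs express: equal → NULL
parcel=R94: service=express vs express: equal → NULL
parcel=R97: service=freight vs express: differ → freight
parcel=R99: service=ground vs express: differ → ground

NULL, NULL, freight, ground, air, NULL, NULL, economy, ground, NULL, NULL, NULL, freight, ground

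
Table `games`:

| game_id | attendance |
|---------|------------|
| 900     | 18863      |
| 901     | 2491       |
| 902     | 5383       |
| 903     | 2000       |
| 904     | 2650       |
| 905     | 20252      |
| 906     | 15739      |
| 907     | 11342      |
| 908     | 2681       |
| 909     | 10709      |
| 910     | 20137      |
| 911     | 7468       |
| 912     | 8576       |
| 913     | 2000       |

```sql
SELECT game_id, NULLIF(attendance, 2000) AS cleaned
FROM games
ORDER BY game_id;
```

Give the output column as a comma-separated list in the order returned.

game_id=900: attendance=18863 vs 2000: differ → 18863
game_id=901: attendance=2491 vs 2000: differ → 2491
game_id=902: attendance=5383 vs 2000: differ → 5383
game_id=903: attendance=2000 vs 2000: equal → NULL
game_id=904: attendance=2650 vs 2000: differ → 2650
game_id=905: attendance=20252 vs 2000: differ → 20252
game_id=906: attendance=15739 vs 2000: differ → 15739
game_id=907: attendance=11342 vs 2000: differ → 11342
game_id=908: attendance=2681 vs 2000: differ → 2681
game_id=909: attendance=10709 vs 2000: differ → 10709
game_id=910: attendance=20137 vs 2000: differ → 20137
game_id=911: attendance=7468 vs 2000: differ → 7468
game_id=912: attendance=8576 vs 2000: differ → 8576
game_id=913: attendance=2000 vs 2000: equal → NULL

18863, 2491, 5383, NULL, 2650, 20252, 15739, 11342, 2681, 10709, 20137, 7468, 8576, NULL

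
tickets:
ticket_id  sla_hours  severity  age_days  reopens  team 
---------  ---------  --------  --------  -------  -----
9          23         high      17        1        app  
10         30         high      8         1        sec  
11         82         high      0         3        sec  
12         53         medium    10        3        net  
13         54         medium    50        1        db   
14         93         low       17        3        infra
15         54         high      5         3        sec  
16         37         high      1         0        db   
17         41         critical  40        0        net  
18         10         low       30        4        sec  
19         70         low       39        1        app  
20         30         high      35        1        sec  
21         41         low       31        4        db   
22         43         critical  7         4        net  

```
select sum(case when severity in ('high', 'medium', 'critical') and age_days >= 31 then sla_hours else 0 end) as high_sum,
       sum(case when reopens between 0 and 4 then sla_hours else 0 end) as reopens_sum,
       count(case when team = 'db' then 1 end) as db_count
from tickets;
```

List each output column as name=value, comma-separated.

[high_sum: severity in ('high', 'medium', 'critical') and age_days >= 31]
ticket_id=9: ✗
ticket_id=10: ✗
ticket_id=11: ✗
ticket_id=12: ✗
ticket_id=13: ✓ → 54
ticket_id=14: ✗
ticket_id=15: ✗
ticket_id=16: ✗
ticket_id=17: ✓ → 41
ticket_id=18: ✗
ticket_id=19: ✗
ticket_id=20: ✓ → 30
ticket_id=21: ✗
ticket_id=22: ✗
high_sum = 54 + 41 + 30 = 125
—
[reopens_sum: reopens between 0 and 4]
ticket_id=9: ✓ → 23
ticket_id=10: ✓ → 30
ticket_id=11: ✓ → 82
ticket_id=12: ✓ → 53
ticket_id=13: ✓ → 54
ticket_id=14: ✓ → 93
ticket_id=15: ✓ → 54
ticket_id=16: ✓ → 37
ticket_id=17: ✓ → 41
ticket_id=18: ✓ → 10
ticket_id=19: ✓ → 70
ticket_id=20: ✓ → 30
ticket_id=21: ✓ → 41
ticket_id=22: ✓ → 43
reopens_sum = 23 + 30 + 82 + 53 + 54 + 93 + 54 + 37 + 41 + 10 + 70 + 30 + 41 + 43 = 661
—
[db_count: team = 'db']
ticket_id=9: ✗
ticket_id=10: ✗
ticket_id=11: ✗
ticket_id=12: ✗
ticket_id=13: ✓ → 1
ticket_id=14: ✗
ticket_id=15: ✗
ticket_id=16: ✓ → 1
ticket_id=17: ✗
ticket_id=18: ✗
ticket_id=19: ✗
ticket_id=20: ✗
ticket_id=21: ✓ → 1
ticket_id=22: ✗
db_count = COUNT(1, 1, 1) = 3

high_sum=125, reopens_sum=661, db_count=3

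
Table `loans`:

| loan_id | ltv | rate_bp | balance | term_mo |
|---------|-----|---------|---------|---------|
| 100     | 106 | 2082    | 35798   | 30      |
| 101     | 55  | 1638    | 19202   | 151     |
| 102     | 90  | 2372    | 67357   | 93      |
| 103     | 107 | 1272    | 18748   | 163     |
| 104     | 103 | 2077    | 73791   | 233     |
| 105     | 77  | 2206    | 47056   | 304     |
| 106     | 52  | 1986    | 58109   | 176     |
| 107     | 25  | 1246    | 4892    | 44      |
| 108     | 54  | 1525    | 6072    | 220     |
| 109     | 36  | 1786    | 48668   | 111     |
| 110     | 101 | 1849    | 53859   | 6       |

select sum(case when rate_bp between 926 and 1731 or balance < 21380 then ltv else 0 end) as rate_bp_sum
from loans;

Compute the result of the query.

loan_id=100: ✗
loan_id=101: ✓ → 55
loan_id=102: ✗
loan_id=103: ✓ → 107
loan_id=104: ✗
loan_id=105: ✗
loan_id=106: ✗
loan_id=107: ✓ → 25
loan_id=108: ✓ → 54
loan_id=109: ✗
loan_id=110: ✗
rate_bp_sum = 55 + 107 + 25 + 54 = 241

241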